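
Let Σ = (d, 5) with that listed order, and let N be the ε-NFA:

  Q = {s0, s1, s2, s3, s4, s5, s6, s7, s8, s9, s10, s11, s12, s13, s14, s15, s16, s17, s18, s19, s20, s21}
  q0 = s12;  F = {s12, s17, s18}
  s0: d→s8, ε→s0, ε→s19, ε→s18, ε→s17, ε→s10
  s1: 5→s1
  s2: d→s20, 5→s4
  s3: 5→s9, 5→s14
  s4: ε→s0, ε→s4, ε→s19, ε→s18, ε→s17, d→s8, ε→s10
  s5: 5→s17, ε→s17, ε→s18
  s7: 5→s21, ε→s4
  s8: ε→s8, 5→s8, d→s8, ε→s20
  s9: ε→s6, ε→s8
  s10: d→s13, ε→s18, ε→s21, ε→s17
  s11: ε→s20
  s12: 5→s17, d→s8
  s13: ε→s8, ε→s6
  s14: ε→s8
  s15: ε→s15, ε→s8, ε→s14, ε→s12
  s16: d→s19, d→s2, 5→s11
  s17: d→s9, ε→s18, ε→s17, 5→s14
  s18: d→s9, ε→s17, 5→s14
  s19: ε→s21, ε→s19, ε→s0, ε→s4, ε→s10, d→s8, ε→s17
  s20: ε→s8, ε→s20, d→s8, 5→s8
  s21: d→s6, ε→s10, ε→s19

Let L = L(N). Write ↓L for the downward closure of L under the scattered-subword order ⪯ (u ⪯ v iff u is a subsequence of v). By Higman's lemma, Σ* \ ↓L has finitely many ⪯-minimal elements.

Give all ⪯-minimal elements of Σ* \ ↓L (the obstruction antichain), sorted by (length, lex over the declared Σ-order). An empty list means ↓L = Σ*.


|Q|=22, |F|=3, |δ|=67 (42 ε).
min D↑ (3 st, q0=0, F={1}): 0:d→1,5→2 1:d→1,5→1 2:d→1,5→1 (ε-aug+det+¬).
'd': |S_i|=[8, 4] end={s20,s6,s8,s9} — reject; 1/1 single-dels accept.
'55': |S_i|=[8, 7, 3] end={s14,s20,s8} rej; 2/2 deletions ∈↓L.
2 obstructions.

min(Σ*\↓L) = [d, 55].


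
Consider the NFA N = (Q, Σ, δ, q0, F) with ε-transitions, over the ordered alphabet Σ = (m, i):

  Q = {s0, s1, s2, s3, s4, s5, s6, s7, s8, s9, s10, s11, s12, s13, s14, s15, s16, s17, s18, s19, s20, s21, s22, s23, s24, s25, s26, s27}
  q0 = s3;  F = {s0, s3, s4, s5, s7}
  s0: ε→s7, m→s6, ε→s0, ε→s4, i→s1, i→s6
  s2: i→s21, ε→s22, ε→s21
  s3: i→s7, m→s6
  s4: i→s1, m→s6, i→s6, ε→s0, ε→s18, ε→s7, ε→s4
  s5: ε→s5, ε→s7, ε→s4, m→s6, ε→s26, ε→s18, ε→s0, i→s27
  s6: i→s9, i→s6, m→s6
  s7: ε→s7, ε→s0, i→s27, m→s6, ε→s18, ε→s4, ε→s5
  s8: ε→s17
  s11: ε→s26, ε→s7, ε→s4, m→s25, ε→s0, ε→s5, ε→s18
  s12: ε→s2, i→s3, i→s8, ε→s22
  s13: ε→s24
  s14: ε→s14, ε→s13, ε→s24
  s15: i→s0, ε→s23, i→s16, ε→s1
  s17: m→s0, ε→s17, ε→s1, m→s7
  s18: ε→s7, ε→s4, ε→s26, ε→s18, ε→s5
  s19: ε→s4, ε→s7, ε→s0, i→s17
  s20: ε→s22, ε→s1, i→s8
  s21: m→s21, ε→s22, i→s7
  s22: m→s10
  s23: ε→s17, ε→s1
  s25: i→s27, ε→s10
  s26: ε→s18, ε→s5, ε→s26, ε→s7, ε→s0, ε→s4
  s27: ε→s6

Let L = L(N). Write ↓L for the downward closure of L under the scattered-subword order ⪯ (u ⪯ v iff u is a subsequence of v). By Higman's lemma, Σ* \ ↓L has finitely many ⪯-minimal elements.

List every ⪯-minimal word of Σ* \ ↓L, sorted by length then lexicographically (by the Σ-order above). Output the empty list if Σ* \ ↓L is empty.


|Q|=28, |F|=5, |δ|=87 (58 ε).
min D↑ (3 st, q0=0, F={1}): 0:m→1,i→2 1:m→1,i→1 2:m→1,i→1 [Hopcroft].
'm': N↓-sim [11, 2] end={s6,s9} ∉↓L; 1/1 single-dels accept.
'ii': |S_i|=[11, 10, 4] end={s1,s27,s6,s9} ∉↓L; 2/2 deletions ∈↓L.
2 minimals (antichain).

A = [m, ii].


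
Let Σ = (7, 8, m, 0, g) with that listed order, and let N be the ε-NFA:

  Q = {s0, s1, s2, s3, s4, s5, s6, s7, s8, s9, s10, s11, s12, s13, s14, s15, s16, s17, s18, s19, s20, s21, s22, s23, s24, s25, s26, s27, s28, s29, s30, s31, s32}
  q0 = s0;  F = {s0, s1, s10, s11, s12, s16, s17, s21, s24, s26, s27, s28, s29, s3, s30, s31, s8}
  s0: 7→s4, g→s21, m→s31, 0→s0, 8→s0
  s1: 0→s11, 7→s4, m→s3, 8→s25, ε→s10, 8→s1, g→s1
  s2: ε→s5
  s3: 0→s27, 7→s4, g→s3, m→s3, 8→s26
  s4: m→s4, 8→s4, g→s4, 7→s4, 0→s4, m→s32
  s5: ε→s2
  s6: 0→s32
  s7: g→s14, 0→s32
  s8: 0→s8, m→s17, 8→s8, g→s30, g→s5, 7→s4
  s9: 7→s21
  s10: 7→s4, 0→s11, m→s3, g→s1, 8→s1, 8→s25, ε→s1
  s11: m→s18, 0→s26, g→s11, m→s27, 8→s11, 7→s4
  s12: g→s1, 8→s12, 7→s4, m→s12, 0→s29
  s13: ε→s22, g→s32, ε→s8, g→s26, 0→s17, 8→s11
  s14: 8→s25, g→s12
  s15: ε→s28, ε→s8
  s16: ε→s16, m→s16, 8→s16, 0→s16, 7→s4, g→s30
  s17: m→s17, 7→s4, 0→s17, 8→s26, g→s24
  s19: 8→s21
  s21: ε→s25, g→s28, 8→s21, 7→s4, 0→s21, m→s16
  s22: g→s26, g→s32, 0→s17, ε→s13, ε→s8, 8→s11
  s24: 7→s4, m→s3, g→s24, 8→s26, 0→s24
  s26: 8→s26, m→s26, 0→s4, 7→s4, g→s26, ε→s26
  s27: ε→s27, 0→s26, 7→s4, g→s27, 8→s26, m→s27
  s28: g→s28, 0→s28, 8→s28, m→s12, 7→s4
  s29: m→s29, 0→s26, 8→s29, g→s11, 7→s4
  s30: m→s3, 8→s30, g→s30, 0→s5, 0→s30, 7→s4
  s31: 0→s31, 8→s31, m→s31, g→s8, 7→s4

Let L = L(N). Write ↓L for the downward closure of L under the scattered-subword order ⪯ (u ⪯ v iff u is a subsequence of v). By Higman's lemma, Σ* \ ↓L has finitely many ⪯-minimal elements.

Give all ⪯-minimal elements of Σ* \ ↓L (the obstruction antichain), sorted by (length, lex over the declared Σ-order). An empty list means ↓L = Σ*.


Antichain: [7, mgm80, ggm000].

|Q|=33, |F|=17, |δ|=125 (14 ε).
min D↑ (17 st, q0=0, F={1}): 0:7→1,8→0,m→2,0→0,g→3 1:7→1,8→1,m→1,0→1,g→1 2:7→1,8→2,m→2,0→2,g→4 3:7→1,8→3,m→5,0→3,g→6 4:7→1,8→4,m→7,0→4,g→8 5:7→1,8→5,m→5,0→5,g→8 6:7→1,8→6,m→9,0→6,g→6 7:7→1,8→10,m→7,0→7,g→11 8:7→1,8→8,m→12,0→8,g→8 9:7→1,8→9,m→9,0→13,g→14 10:7→1,8→10,m→10,0→1,g→10 11:7→1,8→10,m→12,0→11,g→11 12:7→1,8→10,m→12,0→15,g→12 13:7→1,8→13,m→13,0→10,g→16 14:7→1,8→14,m→12,0→16,g→14 15:7→1,8→10,m→15,0→10,g→15 16:7→1,8→16,m→15,0→10,g→16.
'7': |S_i|=[23, 2] end={s32,s4} — reject; 1/1 single-dels accept.
'mgm80': run [23, 20, 16, 8, 3, 2] end={s32,s4} — reject; 5/5 single-dels accept.
'ggm000': run [23, 21, 17, 12, 7, 3, 2] end={s32,s4} — reject; 6/6 del acc.
3 obstructions.


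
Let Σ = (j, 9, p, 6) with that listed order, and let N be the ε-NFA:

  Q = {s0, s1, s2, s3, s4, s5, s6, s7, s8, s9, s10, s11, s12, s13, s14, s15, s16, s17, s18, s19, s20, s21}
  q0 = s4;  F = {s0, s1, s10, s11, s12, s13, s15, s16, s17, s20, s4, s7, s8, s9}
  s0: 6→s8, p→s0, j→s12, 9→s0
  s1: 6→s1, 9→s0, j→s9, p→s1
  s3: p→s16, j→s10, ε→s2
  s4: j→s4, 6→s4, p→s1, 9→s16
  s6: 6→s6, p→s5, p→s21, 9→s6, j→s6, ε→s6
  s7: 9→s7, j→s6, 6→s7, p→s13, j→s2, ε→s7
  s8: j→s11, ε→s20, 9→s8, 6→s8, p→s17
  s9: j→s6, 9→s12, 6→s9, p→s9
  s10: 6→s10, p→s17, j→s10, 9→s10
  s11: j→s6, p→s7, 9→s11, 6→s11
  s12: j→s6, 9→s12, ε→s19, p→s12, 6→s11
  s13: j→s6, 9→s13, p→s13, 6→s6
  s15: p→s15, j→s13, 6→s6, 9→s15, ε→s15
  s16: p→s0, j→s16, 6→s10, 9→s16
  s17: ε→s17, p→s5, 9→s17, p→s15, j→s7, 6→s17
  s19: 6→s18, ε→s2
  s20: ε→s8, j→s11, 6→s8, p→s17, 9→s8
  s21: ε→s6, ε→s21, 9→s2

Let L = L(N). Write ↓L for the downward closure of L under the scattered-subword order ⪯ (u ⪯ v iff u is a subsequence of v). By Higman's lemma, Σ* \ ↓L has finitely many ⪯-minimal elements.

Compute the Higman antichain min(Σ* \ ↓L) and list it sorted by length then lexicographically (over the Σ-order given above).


|Q|=22, |F|=14, |δ|=78 (11 ε).
min D↑ (14 st, q0=0, F={9}): 0:j→0,9→1,p→2,6→0 1:j→1,9→1,p→3,6→4 2:j→5,9→3,p→2,6→2 3:j→6,9→3,p→3,6→7 4:j→4,9→4,p→8,6→4 5:j→9,9→6,p→5,6→5 6:j→9,9→6,p→6,6→10 7:j→10,9→7,p→8,6→7 8:j→11,9→8,p→12,6→8 9:j→9,9→9,p→9,6→9 10:j→9,9→10,p→11,6→10 11:j→9,9→11,p→13,6→11 12:j→13,9→12,p→12,6→9 13:j→9,9→13,p→13,6→9 [Hopcroft].
'pjj': |S_i|=[20, 17, 11, 4] end={s2,s21,s5,s6} — reject; 3/3 deletions ∈↓L.
'96pp6': |S_i|=[20, 17, 13, 8, 6, 4] end={s2,s21,s5,s6} ∉↓L; 5/5 del acc.
2 words, ⪯-incomp.

Antichain: [pjj, 96pp6].


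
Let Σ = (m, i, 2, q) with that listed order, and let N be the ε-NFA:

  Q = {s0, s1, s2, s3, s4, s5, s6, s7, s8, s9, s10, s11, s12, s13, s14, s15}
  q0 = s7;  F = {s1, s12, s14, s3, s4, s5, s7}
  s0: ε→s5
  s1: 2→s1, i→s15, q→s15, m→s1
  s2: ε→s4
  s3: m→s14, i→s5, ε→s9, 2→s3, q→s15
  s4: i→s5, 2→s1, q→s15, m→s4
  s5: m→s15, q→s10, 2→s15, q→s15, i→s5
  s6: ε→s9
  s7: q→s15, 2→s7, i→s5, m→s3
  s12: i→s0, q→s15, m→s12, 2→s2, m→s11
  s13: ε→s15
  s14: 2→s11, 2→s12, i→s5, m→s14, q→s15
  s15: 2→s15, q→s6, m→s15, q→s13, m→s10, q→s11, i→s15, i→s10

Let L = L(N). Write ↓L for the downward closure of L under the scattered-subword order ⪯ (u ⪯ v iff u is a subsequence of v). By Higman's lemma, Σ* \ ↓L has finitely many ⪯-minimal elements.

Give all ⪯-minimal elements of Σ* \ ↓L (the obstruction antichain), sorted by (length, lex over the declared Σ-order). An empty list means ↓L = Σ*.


|Q|=16, |F|=7, |δ|=44 (5 ε).
min D↑ (8 st, q0=0, F={3}): 0:m→1,i→2,2→0,q→3 1:m→4,i→2,2→1,q→3 2:m→3,i→2,2→3,q→3 3:m→3,i→3,2→3,q→3 4:m→4,i→2,2→5,q→3 5:m→5,i→2,2→6,q→3 6:m→6,i→2,2→7,q→3 7:m→7,i→3,2→7,q→3 (ε-aug+det+¬).
'q': |S_i|=[15, 6] end={s10,s11,s13,s15,s6,s9} ∉↓L; 1/1 single-dels accept.
'im': N↓-sim [15, 8, 6] end={s10,s11,s13,s15,s6,s9} ∉↓L; 2/2 single-dels accept.
'i2': N↓-sim [15, 8, 6] end={s10,s11,s13,s15,s6,s9} — reject; 2/2 deletions ∈↓L.
'mm222i': |S_i|=[15, 14, 13, 12, 10, 7, 6] end={s10,s11,s13,s15,s6,s9} — reject; 6/6 deletions ∈↓L.
4 obstructions.

Antichain: [q, im, i2, mm222i].


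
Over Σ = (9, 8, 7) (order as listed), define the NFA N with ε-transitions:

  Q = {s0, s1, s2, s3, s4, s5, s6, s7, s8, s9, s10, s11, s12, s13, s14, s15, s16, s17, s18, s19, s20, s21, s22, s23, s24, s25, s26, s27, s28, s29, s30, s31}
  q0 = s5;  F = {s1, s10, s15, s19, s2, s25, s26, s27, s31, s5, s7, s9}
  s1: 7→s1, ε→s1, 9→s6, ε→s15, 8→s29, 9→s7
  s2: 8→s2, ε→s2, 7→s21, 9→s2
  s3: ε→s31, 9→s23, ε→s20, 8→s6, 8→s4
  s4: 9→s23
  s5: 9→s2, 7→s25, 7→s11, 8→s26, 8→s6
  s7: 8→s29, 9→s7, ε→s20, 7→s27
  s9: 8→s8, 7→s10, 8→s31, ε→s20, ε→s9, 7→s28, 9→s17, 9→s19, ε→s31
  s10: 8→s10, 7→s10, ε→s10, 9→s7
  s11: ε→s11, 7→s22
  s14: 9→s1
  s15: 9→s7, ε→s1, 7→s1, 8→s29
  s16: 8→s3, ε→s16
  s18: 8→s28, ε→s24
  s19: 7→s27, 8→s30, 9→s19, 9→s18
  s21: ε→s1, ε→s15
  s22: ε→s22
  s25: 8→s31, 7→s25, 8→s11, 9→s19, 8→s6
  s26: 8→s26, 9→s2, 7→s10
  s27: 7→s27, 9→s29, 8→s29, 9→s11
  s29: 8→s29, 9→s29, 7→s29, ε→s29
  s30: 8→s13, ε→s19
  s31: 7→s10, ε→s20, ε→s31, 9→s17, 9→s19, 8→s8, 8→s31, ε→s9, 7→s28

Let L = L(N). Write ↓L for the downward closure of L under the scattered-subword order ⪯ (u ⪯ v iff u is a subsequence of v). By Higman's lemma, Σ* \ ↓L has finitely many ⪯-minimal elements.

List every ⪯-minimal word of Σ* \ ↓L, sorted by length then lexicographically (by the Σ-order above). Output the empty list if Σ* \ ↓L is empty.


Antichain: [978, 8798, 7979].

|Q|=32, |F|=12, |δ|=83 (22 ε).
min D↑ (11 st, q0=0, F={9}): 0:9→1,8→2,7→3 1:9→1,8→1,7→4 2:9→1,8→2,7→5 3:9→6,8→7,7→3 4:9→8,8→9,7→4 5:9→8,8→5,7→5 6:9→6,8→6,7→10 7:9→6,8→7,7→5 8:9→8,8→9,7→10 9:9→9,8→9,7→9 10:9→9,8→9,7→10.
'978': N↓-sim [25, 18, 10, 1] end={s29} — reject; 3/3 deletions ∈↓L.
'8798': run [25, 23, 12, 7, 1] end={s29} — reject; 4/4 single-dels accept.
'7979': |S_i|=[25, 22, 14, 4, 3] end={s11,s22,s29} rej; 4/4 deletions ∈↓L.
3 minimals (antichain).


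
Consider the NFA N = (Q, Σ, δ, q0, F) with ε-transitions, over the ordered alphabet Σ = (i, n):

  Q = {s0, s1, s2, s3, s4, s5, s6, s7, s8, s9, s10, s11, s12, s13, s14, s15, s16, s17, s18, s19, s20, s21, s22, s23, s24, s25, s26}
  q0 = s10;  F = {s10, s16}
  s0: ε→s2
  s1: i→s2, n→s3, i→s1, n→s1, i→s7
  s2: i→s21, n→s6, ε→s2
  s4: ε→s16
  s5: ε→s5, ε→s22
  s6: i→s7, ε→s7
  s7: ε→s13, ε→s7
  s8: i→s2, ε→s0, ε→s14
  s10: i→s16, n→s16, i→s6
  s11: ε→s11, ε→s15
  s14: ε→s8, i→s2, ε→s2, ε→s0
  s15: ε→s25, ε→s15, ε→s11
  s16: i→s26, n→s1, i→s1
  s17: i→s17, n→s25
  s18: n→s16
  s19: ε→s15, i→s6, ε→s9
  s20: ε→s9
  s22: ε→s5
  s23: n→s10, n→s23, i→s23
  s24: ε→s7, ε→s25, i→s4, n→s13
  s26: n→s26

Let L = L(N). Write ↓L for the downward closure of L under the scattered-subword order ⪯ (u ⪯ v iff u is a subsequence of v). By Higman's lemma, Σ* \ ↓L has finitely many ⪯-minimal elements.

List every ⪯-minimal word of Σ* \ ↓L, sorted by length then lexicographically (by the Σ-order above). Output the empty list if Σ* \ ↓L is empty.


|Q|=27, |F|=2, |δ|=50 (24 ε).
min D↑ (3 st, q0=0, F={2}): 0:i→1,n→1 1:i→2,n→2 2:i→2,n→2.
'ii': N↓-sim [10, 9, 8] end={s1,s13,s2,s21,s26,s3,s6,s7} — reject; 2/2 deletions ∈↓L.
'in': N↓-sim [10, 9, 8] end={s1,s13,s2,s21,s26,s3,s6,s7} — reject; 2/2 deletions ∈↓L.
'ni': N↓-sim [10, 9, 8] end={s1,s13,s2,s21,s26,s3,s6,s7} ∉↓L; 2/2 deletions ∈↓L.
'nn': N↓-sim [10, 9, 8] end={s1,s13,s2,s21,s26,s3,s6,s7} — reject; 2/2 single-dels accept.
4 obstructions.

A = [ii, in, ni, nn].


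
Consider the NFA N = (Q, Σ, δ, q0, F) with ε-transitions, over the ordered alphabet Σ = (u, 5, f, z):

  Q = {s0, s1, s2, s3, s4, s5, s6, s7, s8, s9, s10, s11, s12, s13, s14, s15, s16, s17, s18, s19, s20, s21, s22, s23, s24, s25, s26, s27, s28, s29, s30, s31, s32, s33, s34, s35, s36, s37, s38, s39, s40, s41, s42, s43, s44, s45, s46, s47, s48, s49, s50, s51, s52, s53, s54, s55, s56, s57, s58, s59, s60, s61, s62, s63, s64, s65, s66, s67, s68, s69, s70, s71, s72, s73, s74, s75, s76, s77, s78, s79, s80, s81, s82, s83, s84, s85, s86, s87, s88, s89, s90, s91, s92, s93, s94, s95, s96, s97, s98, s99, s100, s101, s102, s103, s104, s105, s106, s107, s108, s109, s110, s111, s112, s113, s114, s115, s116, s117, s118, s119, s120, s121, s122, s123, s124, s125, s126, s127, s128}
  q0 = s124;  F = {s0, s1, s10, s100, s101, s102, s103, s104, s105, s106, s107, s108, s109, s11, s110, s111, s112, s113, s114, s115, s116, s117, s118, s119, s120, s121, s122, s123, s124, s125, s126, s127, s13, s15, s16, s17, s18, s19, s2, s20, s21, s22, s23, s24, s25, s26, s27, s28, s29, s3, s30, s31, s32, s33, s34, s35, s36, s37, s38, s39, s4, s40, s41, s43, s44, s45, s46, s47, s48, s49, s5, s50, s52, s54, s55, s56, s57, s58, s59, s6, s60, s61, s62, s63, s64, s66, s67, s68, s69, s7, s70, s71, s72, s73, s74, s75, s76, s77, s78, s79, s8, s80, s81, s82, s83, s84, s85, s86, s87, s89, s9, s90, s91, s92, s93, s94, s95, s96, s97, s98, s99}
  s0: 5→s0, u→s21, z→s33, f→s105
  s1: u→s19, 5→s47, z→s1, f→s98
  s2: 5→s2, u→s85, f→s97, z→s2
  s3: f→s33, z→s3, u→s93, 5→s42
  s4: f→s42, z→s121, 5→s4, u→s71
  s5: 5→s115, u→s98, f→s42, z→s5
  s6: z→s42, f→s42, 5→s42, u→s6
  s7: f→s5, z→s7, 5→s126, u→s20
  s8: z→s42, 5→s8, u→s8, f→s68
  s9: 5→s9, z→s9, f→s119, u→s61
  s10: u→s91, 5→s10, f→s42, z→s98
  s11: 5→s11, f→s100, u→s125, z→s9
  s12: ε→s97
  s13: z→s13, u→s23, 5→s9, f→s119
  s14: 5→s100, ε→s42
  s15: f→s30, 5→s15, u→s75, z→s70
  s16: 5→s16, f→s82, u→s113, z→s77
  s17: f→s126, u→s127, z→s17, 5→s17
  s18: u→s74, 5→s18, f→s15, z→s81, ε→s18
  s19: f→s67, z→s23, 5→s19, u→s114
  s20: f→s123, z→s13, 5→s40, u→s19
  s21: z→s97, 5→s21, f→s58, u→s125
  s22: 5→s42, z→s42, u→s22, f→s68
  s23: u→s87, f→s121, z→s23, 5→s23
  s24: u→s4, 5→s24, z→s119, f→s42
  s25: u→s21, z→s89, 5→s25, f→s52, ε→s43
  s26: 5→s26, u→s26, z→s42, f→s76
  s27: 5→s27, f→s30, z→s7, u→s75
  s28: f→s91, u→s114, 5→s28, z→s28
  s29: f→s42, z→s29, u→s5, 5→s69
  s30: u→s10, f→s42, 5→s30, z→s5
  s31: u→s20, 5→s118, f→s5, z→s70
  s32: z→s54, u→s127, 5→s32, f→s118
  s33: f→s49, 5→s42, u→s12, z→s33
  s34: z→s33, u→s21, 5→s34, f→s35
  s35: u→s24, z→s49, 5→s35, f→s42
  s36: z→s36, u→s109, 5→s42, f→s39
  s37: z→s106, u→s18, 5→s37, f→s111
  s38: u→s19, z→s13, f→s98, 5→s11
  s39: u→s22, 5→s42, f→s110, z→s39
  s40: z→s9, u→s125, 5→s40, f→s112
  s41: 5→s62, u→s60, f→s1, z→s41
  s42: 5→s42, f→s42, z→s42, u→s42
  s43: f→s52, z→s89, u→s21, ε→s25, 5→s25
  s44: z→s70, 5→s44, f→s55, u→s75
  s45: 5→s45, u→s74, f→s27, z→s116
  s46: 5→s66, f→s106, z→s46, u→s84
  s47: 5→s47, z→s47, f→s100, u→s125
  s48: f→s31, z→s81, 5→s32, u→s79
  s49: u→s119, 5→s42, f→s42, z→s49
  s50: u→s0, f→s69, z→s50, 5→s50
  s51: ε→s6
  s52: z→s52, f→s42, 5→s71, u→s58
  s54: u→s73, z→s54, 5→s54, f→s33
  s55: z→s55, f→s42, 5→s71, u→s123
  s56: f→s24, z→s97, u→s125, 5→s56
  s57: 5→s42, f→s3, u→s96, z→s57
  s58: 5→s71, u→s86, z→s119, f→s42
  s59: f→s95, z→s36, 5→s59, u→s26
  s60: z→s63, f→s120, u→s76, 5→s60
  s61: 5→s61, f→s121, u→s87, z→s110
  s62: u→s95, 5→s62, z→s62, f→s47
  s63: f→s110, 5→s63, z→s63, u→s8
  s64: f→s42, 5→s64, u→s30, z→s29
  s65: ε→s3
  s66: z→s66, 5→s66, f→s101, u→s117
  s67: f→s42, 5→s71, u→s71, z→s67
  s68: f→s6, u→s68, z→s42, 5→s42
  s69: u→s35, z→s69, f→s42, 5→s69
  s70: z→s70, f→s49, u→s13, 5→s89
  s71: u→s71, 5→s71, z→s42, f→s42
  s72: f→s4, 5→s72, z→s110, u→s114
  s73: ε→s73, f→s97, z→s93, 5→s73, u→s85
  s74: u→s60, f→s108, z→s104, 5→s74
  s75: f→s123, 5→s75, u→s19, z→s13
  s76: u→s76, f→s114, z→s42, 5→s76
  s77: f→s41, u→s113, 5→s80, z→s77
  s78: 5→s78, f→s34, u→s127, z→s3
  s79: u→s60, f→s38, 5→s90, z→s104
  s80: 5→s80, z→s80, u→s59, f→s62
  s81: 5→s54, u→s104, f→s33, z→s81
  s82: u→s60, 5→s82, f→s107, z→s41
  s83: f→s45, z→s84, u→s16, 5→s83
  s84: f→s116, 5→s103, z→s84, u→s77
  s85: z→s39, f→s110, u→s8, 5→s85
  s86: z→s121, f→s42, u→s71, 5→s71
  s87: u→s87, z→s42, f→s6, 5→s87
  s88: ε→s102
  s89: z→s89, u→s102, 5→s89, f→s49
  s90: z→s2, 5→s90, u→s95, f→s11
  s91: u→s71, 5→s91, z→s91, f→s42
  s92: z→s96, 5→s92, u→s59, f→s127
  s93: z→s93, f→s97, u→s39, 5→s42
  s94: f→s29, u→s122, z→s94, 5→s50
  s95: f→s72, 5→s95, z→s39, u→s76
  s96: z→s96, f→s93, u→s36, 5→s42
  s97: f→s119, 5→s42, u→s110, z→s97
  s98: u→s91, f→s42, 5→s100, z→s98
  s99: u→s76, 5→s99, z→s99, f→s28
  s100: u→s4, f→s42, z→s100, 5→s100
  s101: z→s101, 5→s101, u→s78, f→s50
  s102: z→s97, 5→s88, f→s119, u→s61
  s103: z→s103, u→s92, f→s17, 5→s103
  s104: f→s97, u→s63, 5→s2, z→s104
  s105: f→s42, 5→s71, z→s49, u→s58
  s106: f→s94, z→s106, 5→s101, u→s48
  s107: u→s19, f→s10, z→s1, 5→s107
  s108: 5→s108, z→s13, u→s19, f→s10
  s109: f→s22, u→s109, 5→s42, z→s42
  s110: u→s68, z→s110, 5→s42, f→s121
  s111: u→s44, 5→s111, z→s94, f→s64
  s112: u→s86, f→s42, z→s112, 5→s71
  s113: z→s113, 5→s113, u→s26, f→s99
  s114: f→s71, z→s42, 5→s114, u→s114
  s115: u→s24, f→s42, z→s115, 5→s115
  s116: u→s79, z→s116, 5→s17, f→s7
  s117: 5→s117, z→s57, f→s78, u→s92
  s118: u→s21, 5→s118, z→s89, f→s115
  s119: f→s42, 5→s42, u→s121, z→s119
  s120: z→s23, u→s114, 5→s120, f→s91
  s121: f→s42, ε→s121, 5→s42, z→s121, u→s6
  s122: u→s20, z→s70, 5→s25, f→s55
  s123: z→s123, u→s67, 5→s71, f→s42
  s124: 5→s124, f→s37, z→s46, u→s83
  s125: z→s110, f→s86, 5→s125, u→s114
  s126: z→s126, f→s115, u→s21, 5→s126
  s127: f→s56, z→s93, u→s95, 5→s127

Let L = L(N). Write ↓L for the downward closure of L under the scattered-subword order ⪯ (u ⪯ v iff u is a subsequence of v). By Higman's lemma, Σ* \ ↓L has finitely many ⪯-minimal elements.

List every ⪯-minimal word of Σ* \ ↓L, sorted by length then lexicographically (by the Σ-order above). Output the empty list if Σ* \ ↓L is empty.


min(Σ*\↓L) = [ffff, uuuuz, fuzf5, z5uz5, ffuf5z].

|Q|=129, |F|=121, |δ|=499 (10 ε).
min D↑ (121 st, q0=0, F={44}): 0:u→1,5→0,f→2,z→3 1:u→4,5→1,f→5,z→6 2:u→7,5→2,f→8,z→9 3:u→6,5→10,f→9,z→3 4:u→11,5→4,f→12,z→13 5:u→14,5→5,f→15,z→16 6:u→13,5→17,f→16,z→6 7:u→14,5→7,f→18,z→19 8:u→20,5→8,f→21,z→22 9:u→23,5→24,f→22,z→9 10:u→25,5→10,f→24,z→10 11:u→26,5→11,f→27,z→11 12:u→28,5→12,f→29,z→30 13:u→11,5→31,f→30,z→13 14:u→28,5→14,f→32,z→33 15:u→34,5→15,f→35,z→36 16:u→37,5→38,f→36,z→16 17:u→39,5→17,f→38,z→17 18:u→34,5→18,f→35,z→40 19:u→33,5→41,f→42,z→19 20:u→34,5→20,f→43,z→40 21:u→35,5→21,f→44,z→45 22:u→46,5→47,f→45,z→22 23:u→37,5→48,f→49,z→19 24:u→50,5→24,f→47,z→24 25:u→39,5→25,f→50,z→51 26:u→26,5→26,f→52,z→44 27:u→52,5→27,f→53,z→27 28:u→52,5→28,f→54,z→55 29:u→56,5→29,f→57,z→58 30:u→28,5→59,f→58,z→30 31:u→60,5→31,f→59,z→31 32:u→56,5→32,f→57,z→61 33:u→55,5→62,f→63,z→33 34:u→56,5→34,f→64,z→61 35:u→57,5→35,f→44,z→65 36:u→66,5→67,f→65,z→36 37:u→28,5→68,f→69,z→33 38:u→70,5→38,f→67,z→38 39:u→60,5→39,f→70,z→71 40:u→61,5→72,f→73,z→40 41:u→74,5→41,f→42,z→41 42:u→63,5→44,f→73,z→42 43:u→64,5→75,f→44,z→43 44:u→44,5→44,f→44,z→44 45:u→65,5→76,f→44,z→45 46:u→66,5→77,f→43,z→40 47:u→78,5→47,f→76,z→47 48:u→70,5→48,f→79,z→41 49:u→66,5→79,f→65,z→40 50:u→70,5→50,f→80,z→81 51:u→71,5→44,f→81,z→51 52:u→52,5→52,f→82,z→44 53:u→82,5→53,f→83,z→53 54:u→82,5→54,f→83,z→84 55:u→85,5→55,f→86,z→55 56:u→82,5→56,f→87,z→84 57:u→83,5→57,f→44,z→88 58:u→56,5→89,f→88,z→58 59:u→90,5→59,f→89,z→59 60:u→26,5→60,f→90,z→91 61:u→84,5→92,f→93,z→61 62:u→94,5→62,f→63,z→62 63:u→86,5→44,f→93,z→63 64:u→87,5→75,f→44,z→64 65:u→88,5→95,f→44,z→65 66:u→56,5→96,f→64,z→61 67:u→97,5→67,f→95,z→67 68:u→90,5→68,f→98,z→62 69:u→56,5→98,f→88,z→61 70:u→90,5→70,f→99,z→100 71:u→91,5→44,f→100,z→71 72:u→101,5→72,f→73,z→72 73:u→93,5→44,f→44,z→73 74:u→94,5→74,f→63,z→100 75:u→75,5→75,f→44,z→44 76:u→102,5→76,f→44,z→76 77:u→97,5→77,f→103,z→72 78:u→97,5→78,f→104,z→42 79:u→97,5→79,f→95,z→72 80:u→97,5→80,f→102,z→42 81:u→100,5→44,f→42,z→81 82:u→82,5→82,f→75,z→44 83:u→75,5→83,f→44,z→83 84:u→105,5→84,f→106,z→84 85:u→85,5→85,f→107,z→44 86:u→107,5→44,f→106,z→86 87:u→75,5→75,f→44,z→87 88:u→83,5→108,f→44,z→88 89:u→109,5→89,f→108,z→89 90:u→52,5→90,f→110,z→111 91:u→112,5→44,f→111,z→91 92:u→113,5→92,f→93,z→92 93:u→106,5→44,f→44,z→93 94:u→85,5→94,f→86,z→111 95:u→114,5→95,f→44,z→95 96:u→109,5→96,f→115,z→92 97:u→109,5→97,f→116,z→63 98:u→109,5→98,f→108,z→92 99:u→109,5→99,f→114,z→63 100:u→111,5→44,f→63,z→100 101:u→113,5→101,f→93,z→63 102:u→114,5→102,f→44,z→73 103:u→116,5→75,f→44,z→103 104:u→116,5→75,f→44,z→73 105:u→105,5→105,f→117,z→44 106:u→117,5→44,f→44,z→106 107:u→107,5→44,f→117,z→44 108:u→118,5→108,f→44,z→108 109:u→82,5→109,f→119,z→86 110:u→82,5→110,f→118,z→86 111:u→120,5→44,f→86,z→111 112:u→112,5→44,f→120,z→44 113:u→105,5→113,f→106,z→86 114:u→118,5→114,f→44,z→93 115:u→119,5→75,f→44,z→115 116:u→119,5→75,f→44,z→93 117:u→117,5→44,f→44,z→44 118:u→75,5→118,f→44,z→106 119:u→75,5→75,f→44,z→106 120:u→120,5→44,f→107,z→44 (ε-aug+det+¬).
'ffff': |S_i|=[124, 106, 73, 27, 1] end={s42} ∉↓L; 4/4 single-dels accept.
'uuuuz': |S_i|=[124, 112, 74, 33, 11, 1] end={s42} ∉↓L; 5/5 del acc.
'fuzf5': |S_i|=[124, 106, 83, 46, 10, 1] end={s42} ∉↓L; 5/5 single-dels accept.
'z5uz5': |S_i|=[124, 106, 82, 47, 18, 1] end={s42} — reject; 5/5 single-dels accept.
'ffuf5z': run [124, 106, 73, 50, 14, 2, 1] end={s42} ∉↓L; 6/6 deletions ∈↓L.
5 minimals (antichain).


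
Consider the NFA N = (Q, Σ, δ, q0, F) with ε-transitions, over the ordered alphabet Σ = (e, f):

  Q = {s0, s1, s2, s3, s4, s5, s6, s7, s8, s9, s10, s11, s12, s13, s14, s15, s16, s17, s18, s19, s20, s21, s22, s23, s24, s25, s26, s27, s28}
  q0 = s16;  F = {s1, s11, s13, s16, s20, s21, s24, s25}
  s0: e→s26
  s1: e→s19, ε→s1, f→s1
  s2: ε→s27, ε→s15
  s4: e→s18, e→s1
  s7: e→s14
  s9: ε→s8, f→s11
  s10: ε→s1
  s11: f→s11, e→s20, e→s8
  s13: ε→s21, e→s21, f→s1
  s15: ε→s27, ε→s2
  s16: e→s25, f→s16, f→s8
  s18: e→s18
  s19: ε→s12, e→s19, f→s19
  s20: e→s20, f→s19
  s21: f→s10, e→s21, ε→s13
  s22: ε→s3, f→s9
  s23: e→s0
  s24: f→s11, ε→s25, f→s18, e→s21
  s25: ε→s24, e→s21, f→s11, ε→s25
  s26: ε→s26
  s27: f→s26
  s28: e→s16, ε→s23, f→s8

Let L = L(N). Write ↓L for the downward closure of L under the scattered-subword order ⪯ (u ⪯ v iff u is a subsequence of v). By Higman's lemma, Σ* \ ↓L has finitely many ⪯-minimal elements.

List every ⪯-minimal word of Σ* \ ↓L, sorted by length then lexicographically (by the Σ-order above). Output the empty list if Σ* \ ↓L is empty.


|Q|=29, |F|=8, |δ|=48 (16 ε).
min D↑ (7 st, q0=0, F={6}): 0:e→1,f→0 1:e→2,f→3 2:e→2,f→4 3:e→5,f→3 4:e→6,f→4 5:e→5,f→6 6:e→6,f→6 [Hopcroft].
'eefe': |S_i|=[13, 12, 9, 4, 2] end={s12,s19} ∉↓L; 4/4 deletions ∈↓L.
'efef': |S_i|=[13, 12, 8, 5, 2] end={s12,s19} ∉↓L; 4/4 single-dels accept.
2 words, ⪯-incomp.

Antichain: [eefe, efef].


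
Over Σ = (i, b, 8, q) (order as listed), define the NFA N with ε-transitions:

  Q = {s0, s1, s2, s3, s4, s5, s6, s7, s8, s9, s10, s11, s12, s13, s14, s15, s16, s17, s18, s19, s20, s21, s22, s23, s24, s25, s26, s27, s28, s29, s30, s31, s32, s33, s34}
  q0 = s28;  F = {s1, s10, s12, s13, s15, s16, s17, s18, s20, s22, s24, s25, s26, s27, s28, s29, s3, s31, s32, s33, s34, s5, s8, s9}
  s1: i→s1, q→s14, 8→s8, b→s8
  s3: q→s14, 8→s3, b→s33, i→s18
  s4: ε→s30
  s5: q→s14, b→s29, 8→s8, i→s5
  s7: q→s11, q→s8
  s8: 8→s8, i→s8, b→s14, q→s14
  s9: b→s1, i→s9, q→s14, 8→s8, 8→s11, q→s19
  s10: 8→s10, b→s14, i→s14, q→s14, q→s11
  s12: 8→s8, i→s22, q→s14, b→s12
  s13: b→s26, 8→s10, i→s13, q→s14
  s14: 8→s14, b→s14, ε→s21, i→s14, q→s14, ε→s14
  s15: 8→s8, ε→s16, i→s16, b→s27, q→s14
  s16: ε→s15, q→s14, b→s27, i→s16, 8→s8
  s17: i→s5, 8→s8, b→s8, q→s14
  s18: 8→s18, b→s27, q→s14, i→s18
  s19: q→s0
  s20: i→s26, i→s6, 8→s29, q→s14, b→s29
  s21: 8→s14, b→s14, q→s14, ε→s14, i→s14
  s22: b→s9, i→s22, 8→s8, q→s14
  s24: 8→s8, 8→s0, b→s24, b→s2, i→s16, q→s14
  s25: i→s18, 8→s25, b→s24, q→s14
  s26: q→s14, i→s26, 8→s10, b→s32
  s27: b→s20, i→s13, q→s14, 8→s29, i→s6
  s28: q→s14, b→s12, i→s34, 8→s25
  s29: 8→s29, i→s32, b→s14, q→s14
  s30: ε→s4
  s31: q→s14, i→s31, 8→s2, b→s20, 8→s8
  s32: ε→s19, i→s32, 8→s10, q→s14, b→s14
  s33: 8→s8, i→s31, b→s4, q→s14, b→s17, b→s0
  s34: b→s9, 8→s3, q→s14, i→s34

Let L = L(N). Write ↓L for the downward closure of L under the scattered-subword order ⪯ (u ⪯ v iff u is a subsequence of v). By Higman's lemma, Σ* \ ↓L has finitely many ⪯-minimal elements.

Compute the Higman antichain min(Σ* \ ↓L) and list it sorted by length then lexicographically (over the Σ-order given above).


Antichain: [q, b8b, ibbbb, 8ibi8i].

|Q|=35, |F|=24, |δ|=125 (8 ε).
min D↑ (24 st, q0=0, F={4}): 0:i→1,b→2,8→3,q→4 1:i→1,b→5,8→6,q→4 2:i→7,b→2,8→8,q→4 3:i→9,b→10,8→3,q→4 4:i→4,b→4,8→4,q→4 5:i→5,b→11,8→8,q→4 6:i→9,b→12,8→6,q→4 7:i→7,b→5,8→8,q→4 8:i→8,b→4,8→8,q→4 9:i→9,b→13,8→9,q→4 10:i→14,b→10,8→8,q→4 11:i→11,b→8,8→8,q→4 12:i→15,b→16,8→8,q→4 13:i→17,b→18,8→19,q→4 14:i→14,b→13,8→8,q→4 15:i→15,b→18,8→8,q→4 16:i→20,b→8,8→8,q→4 17:i→17,b→21,8→22,q→4 18:i→21,b→19,8→19,q→4 19:i→23,b→4,8→19,q→4 20:i→20,b→19,8→8,q→4 21:i→21,b→23,8→22,q→4 22:i→4,b→4,8→22,q→4 23:i→23,b→4,8→22,q→4.
'q': N↓-sim [33, 5] end={s0,s11,s14,s19,s21} — reject; 1/1 del acc.
'b8b': N↓-sim [33, 28, 10, 2] end={s14,s21} — reject; 3/3 single-dels accept.
'ibbbb': N↓-sim [33, 29, 23, 17, 9, 2] end={s14,s21} — reject; 5/5 deletions ∈↓L.
'8ibi8i': run [33, 27, 20, 13, 10, 4, 2] end={s14,s21} ∉↓L; 6/6 single-dels accept.
4 minimals (antichain).


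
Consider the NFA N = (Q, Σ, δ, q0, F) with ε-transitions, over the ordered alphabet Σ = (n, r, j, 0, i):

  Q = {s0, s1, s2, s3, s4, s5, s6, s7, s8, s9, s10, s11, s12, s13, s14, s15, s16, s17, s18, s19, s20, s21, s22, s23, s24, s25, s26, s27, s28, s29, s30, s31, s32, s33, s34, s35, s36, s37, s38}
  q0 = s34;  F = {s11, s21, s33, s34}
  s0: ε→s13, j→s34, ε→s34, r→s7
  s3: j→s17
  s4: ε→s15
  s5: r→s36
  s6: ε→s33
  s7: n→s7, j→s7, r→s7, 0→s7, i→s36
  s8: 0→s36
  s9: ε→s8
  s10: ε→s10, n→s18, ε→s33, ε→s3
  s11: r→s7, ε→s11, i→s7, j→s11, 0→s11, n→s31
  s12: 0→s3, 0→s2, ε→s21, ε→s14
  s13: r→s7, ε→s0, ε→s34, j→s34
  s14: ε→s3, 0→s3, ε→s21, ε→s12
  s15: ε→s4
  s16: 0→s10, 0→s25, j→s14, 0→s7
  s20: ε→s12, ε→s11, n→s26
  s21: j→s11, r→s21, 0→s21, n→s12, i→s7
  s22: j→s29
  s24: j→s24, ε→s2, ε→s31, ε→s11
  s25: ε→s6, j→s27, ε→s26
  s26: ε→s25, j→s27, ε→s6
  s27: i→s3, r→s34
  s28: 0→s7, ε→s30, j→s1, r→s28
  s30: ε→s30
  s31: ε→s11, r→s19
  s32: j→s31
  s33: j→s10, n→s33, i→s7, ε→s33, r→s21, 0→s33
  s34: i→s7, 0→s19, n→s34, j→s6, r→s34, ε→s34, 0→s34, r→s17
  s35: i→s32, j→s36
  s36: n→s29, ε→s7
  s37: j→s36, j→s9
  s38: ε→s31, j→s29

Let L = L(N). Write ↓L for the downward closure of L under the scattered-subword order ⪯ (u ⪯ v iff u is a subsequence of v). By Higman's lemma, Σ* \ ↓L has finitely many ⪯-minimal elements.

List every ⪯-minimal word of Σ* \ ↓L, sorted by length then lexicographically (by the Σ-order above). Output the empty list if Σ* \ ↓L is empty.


|Q|=39, |F|=4, |δ|=93 (33 ε).
min D↑ (5 st, q0=0, F={2}): 0:n→0,r→0,j→1,0→0,i→2 1:n→1,r→3,j→1,0→1,i→2 2:n→2,r→2,j→2,0→2,i→2 3:n→3,r→3,j→4,0→3,i→2 4:n→4,r→2,j→4,0→4,i→2.
'i': run [17, 3] end={s29,s36,s7} — reject; 1/1 single-dels accept.
'jrjr': run [17, 16, 12, 7, 4] end={s19,s29,s36,s7} rej; 4/4 deletions ∈↓L.
2 minimals (antichain).

min(Σ*\↓L) = [i, jrjr].


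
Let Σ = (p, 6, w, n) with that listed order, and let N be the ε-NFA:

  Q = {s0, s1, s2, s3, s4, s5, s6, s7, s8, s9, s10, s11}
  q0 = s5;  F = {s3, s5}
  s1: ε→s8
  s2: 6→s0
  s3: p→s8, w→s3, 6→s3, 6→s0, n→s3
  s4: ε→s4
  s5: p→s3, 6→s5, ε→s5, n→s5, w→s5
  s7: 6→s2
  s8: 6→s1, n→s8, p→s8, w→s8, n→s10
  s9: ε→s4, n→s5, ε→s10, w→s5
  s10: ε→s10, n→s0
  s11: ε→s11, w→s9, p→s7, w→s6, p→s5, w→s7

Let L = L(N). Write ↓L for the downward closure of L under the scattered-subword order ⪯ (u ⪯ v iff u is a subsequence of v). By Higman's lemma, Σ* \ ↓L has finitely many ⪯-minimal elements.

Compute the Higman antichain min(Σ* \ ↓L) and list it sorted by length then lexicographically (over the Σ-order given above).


Antichain: [pp].

|Q|=12, |F|=2, |δ|=31 (7 ε).
min D↑ (3 st, q0=0, F={2}): 0:p→1,6→0,w→0,n→0 1:p→2,6→1,w→1,n→1 2:p→2,6→2,w→2,n→2 [Hopcroft].
'pp': N↓-sim [6, 5, 4] end={s0,s1,s10,s8} rej; 2/2 deletions ∈↓L.
1 obstructions.


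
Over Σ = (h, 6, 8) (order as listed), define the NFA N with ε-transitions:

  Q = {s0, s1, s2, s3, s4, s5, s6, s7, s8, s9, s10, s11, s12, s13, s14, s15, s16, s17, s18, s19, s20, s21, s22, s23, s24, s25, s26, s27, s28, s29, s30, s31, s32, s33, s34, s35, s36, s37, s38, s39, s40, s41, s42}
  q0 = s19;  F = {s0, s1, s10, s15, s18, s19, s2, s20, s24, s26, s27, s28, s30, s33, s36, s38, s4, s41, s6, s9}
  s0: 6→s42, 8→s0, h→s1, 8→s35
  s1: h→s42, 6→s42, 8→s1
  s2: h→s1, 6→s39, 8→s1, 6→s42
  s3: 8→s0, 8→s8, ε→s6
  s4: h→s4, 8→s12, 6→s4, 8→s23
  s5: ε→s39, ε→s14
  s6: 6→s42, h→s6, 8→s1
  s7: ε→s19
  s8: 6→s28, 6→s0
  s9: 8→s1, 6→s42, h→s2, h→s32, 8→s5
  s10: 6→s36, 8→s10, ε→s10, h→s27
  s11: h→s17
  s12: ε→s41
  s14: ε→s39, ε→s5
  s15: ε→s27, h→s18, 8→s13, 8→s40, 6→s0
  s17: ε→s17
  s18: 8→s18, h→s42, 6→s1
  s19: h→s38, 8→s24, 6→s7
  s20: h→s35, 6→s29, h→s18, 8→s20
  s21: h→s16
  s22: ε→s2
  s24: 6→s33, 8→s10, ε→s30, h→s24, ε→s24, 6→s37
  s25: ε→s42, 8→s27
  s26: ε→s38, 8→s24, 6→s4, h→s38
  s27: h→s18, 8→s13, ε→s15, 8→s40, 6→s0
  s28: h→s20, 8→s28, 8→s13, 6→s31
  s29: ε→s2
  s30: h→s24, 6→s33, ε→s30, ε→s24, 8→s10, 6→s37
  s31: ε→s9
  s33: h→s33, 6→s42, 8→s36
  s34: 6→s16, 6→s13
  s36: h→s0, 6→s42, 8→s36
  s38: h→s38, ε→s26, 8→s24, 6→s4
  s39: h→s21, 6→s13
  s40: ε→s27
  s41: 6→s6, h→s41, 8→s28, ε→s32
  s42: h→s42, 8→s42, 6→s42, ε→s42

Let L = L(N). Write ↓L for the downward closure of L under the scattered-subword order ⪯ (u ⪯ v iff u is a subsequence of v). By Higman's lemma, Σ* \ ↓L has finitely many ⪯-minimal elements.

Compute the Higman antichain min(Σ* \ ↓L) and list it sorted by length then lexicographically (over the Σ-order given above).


|Q|=43, |F|=20, |δ|=109 (24 ε).
min D↑ (18 st, q0=0, F={7}): 0:h→1,6→0,8→2 1:h→1,6→3,8→2 2:h→2,6→4,8→5 3:h→3,6→3,8→6 4:h→4,6→7,8→8 5:h→9,6→8,8→5 6:h→6,6→10,8→11 7:h→7,6→7,8→7 8:h→12,6→7,8→8 9:h→13,6→12,8→9 10:h→10,6→7,8→14 11:h→15,6→16,8→11 12:h→14,6→7,8→12 13:h→7,6→14,8→13 14:h→7,6→7,8→14 15:h→13,6→17,8→15 16:h→17,6→7,8→14 17:h→14,6→7,8→14.
'866': run [36, 31, 19, 5] end={s13,s16,s21,s39,s42} — reject; 3/3 single-dels accept.
'88hhh': run [36, 31, 23, 16, 6, 2] end={s16,s42} — reject; 5/5 del acc.
'h6868h': |S_i|=[36, 34, 26, 23, 14, 8, 3] end={s16,s21,s42} — reject; 6/6 del acc.
3 obstructions.

A = [866, 88hhh, h6868h].


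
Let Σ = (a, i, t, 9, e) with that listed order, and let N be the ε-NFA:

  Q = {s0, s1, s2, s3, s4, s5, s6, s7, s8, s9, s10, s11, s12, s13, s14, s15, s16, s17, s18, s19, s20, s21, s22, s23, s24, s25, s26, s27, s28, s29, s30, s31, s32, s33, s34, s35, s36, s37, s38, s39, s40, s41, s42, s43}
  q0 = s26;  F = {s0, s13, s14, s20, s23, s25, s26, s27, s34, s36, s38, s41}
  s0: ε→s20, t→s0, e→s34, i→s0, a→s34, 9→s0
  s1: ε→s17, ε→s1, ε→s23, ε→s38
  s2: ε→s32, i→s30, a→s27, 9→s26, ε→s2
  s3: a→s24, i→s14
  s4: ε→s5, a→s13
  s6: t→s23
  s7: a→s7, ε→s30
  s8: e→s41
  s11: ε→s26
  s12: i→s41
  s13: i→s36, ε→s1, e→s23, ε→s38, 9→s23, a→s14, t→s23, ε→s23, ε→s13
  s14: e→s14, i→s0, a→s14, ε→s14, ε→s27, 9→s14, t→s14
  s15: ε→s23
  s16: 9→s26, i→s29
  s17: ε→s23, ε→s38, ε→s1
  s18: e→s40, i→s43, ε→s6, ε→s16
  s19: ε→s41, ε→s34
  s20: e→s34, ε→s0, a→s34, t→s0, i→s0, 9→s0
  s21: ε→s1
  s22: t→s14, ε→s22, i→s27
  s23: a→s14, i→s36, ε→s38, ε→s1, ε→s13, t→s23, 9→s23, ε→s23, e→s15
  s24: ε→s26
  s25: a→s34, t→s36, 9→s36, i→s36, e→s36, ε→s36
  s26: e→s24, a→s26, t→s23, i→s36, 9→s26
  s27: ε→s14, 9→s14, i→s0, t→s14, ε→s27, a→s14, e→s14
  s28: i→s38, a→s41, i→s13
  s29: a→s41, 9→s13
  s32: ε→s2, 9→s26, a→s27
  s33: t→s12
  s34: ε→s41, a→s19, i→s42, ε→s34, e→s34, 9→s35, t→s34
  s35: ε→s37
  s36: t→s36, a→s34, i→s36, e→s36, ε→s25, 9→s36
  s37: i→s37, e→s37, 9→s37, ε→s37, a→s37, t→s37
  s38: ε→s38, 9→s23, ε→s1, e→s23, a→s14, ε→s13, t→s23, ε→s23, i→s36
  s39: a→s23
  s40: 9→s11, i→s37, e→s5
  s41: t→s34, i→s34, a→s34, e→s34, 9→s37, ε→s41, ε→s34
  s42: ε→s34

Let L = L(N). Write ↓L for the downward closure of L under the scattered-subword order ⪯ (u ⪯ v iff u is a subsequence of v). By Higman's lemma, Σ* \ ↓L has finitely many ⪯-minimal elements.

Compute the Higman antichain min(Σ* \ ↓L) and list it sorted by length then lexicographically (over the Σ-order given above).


|Q|=44, |F|=12, |δ|=141 (48 ε).
min D↑ (7 st, q0=0, F={5}): 0:a→0,i→1,t→2,9→0,e→0 1:a→3,i→1,t→1,9→1,e→1 2:a→4,i→1,t→2,9→2,e→2 3:a→3,i→3,t→3,9→5,e→3 4:a→4,i→6,t→4,9→4,e→4 5:a→5,i→5,t→5,9→5,e→5 6:a→3,i→6,t→6,9→6,e→3.
'ia9': |S_i|=[20, 10, 6, 2] end={s35,s37} — reject; 3/3 deletions ∈↓L.
'taie9': run [20, 18, 10, 8, 6, 2] end={s35,s37} — reject; 5/5 single-dels accept.
2 obstructions.

A = [ia9, taie9].


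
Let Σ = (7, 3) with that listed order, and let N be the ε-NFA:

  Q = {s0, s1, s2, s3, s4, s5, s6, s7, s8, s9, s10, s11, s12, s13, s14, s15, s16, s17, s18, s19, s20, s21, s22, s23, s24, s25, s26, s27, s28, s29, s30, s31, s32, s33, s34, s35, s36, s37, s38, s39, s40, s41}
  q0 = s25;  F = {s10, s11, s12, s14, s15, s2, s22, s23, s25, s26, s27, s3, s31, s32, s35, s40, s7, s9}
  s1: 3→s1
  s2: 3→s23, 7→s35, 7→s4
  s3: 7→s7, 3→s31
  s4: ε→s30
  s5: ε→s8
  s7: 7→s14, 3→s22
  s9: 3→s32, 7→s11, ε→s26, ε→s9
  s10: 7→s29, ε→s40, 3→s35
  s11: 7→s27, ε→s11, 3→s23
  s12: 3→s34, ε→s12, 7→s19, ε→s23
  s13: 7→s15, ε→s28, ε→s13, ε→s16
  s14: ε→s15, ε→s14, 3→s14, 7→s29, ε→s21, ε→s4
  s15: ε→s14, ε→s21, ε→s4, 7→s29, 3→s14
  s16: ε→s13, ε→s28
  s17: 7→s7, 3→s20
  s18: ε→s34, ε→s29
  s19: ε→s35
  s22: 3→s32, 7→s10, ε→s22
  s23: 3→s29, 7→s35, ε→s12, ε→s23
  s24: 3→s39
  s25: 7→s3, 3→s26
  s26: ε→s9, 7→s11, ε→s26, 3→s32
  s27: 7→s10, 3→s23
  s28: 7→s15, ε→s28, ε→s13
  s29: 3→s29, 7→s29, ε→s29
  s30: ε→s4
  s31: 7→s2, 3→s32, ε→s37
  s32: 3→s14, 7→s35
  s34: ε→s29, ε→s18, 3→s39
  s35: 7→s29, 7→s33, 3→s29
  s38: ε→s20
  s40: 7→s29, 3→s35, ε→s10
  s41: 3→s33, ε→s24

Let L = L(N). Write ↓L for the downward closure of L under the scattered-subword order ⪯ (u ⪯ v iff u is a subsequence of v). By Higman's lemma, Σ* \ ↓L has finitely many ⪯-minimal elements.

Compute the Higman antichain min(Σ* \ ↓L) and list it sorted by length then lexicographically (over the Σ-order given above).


|Q|=42, |F|=18, |δ|=86 (38 ε).
min D↑ (15 st, q0=0, F={13}): 0:7→1,3→2 1:7→3,3→4 2:7→5,3→6 3:7→7,3→8 4:7→9,3→6 5:7→10,3→11 6:7→12,3→7 7:7→13,3→7 8:7→14,3→6 9:7→12,3→11 10:7→14,3→11 11:7→12,3→13 12:7→13,3→13 13:7→13,3→13 14:7→13,3→12 (ε-aug+det+¬).
'7777': |S_i|=[28, 25, 21, 11, 2] end={s29,s33} ∉↓L; 4/4 single-dels accept.
'3733': run [28, 25, 16, 9, 4] end={s18,s29,s34,s39} — reject; 4/4 deletions ∈↓L.
'3377': N↓-sim [28, 25, 15, 4, 2] end={s29,s33} — reject; 4/4 single-dels accept.
'3373': |S_i|=[28, 25, 15, 4, 1] end={s29} rej; 4/4 deletions ∈↓L.
'3337': run [28, 25, 15, 9, 1] end={s29} ∉↓L; 4/4 single-dels accept.
'73773': run [28, 25, 21, 14, 6, 1] end={s29} ∉↓L; 5/5 deletions ∈↓L.
6 words, ⪯-incomp.

min(Σ*\↓L) = [7777, 3733, 3377, 3373, 3337, 73773].
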